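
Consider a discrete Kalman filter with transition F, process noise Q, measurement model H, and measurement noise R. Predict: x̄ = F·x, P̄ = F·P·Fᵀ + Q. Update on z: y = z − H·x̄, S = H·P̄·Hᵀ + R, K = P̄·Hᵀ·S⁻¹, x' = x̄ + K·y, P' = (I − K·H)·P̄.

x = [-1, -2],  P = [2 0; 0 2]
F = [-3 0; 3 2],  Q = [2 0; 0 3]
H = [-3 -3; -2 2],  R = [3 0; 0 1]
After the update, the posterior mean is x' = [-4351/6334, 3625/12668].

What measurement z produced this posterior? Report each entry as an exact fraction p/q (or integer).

x̄ = F·x = [3, -7]
P̄ = F·P·Fᵀ + Q = [20 -18; -18 29]
S = H·P̄·Hᵀ + R = [120 -54; -54 341]
K = P̄·Hᵀ·S⁻¹ = [-1025/6334 -787/3167; -2059/12668 1583/6334]
x' − x̄ = [-23353/6334, 92301/12668] = K·y
y = (KᵀK)⁻¹·Kᵀ·(x' − x̄) = [-11, 22]
z = y + H·x̄ = [-11, 22] + [12, -20] = [1, 2]

z = [1, 2]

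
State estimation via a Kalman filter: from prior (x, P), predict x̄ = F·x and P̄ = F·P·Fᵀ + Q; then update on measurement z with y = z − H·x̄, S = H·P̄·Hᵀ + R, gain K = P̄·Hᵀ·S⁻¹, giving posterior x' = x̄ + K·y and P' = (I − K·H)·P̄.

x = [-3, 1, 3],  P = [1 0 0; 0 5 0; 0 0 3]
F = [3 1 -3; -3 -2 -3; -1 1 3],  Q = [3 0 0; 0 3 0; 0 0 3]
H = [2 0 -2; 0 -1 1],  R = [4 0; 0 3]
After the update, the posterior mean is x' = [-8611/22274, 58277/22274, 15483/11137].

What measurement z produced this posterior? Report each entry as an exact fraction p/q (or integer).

z = [-3, -1]

x̄ = F·x = [-17, -2, 13]
P̄ = F·P·Fᵀ + Q = [44 8 -25; 8 59 -34; -25 -34 36]
S = H·P̄·Hᵀ + R = [524 -206; -206 166]
K = P̄·Hᵀ·S⁻¹ = [8055/22274 2784/11137; -2607/22274 -7857/11137; -1458/11137 2887/11137]
x' − x̄ = [370047/22274, 102825/22274, -129298/11137] = K·y
y = (KᵀK)⁻¹·Kᵀ·(x' − x̄) = [57, -16]
z = y + H·x̄ = [57, -16] + [-60, 15] = [-3, -1]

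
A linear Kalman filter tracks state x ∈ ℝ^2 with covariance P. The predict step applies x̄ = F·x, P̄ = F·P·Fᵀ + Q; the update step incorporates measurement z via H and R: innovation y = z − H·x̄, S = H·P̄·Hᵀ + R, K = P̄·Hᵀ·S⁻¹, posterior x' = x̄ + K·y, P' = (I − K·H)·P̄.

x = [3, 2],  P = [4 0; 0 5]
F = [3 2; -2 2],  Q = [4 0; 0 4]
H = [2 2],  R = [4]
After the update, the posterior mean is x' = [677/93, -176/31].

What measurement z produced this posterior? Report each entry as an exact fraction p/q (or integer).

z = [3]

x̄ = F·x = [13, -2]
P̄ = F·P·Fᵀ + Q = [60 -4; -4 40]
S = H·P̄·Hᵀ + R = [372]
K = P̄·Hᵀ·S⁻¹ = [28/93; 6/31]
x' − x̄ = [-532/93, -114/31] = K·y
y = (KᵀK)⁻¹·Kᵀ·(x' − x̄) = [-19]
z = y + H·x̄ = [-19] + [22] = [3]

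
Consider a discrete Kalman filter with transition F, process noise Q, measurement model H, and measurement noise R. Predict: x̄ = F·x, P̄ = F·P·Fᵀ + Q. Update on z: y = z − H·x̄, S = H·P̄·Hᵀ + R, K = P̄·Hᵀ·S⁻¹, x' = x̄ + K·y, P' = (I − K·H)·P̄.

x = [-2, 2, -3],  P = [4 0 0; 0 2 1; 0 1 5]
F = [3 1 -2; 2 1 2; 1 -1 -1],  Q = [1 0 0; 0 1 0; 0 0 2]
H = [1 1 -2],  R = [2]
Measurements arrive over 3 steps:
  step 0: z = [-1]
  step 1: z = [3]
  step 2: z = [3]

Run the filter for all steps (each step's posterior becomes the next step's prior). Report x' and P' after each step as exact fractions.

step 0: x' = [289/116, -739/116, -41/29], P' = [6019/116 -501/116 685/29; -501/116 1019/116 49/29; 685/29 49/29 371/29]
step 1: x' = [288532/20359, 248317/20359, 238439/20359], P' = [5073009/101795 3560679/101795 4273108/101795; 3560679/101795 3146699/101795 3283598/101795; 4273108/101795 3283598/101795 3772221/101795]
step 2: x' = [837480910/301585849, -32445481/301585849, -61234384/301585849], P' = [3866609804/301585849 2098279482/301585849 2905479258/301585849; 2098279482/301585849 2992108130/301585849 2372243748/301585849; 2905479258/301585849 2372243748/301585849 2664594911/301585849]

step 0: x̄ = F·x = [2, -8, -1]
step 0: P̄ = F·P·Fᵀ + Q = [55 6 21; 6 43 -7; 21 -7 15]
step 0: y = z − H·x̄ = [3]
step 0: S = H·P̄·Hᵀ + R = [116]
step 0: K = P̄·Hᵀ·S⁻¹ = [19/116; 63/116; -4/29]
step 0: x' = x̄ + K·y = [289/116, -739/116, -41/29]
step 0: P' = (I − K·H)·P̄ = [6019/116 -501/116 685/29; -501/116 1019/116 49/29; 685/29 49/29 371/29]
step 1: x̄ = F·x = [114/29, -489/116, 298/29]
step 1: P̄ = F·P·Fᵀ + Q = [6143/29 8543/29 1876/29; 8543/29 51847/116 1991/29; 1876/29 1991/29 1167/29]
step 1: y = z − H·x̄ = [2765/116]
step 1: S = H·P̄·Hᵀ + R = [101795/116]
step 1: K = P̄·Hᵀ·S⁻¹ = [43736/101795; 70091/101795; 6132/101795]
step 1: x' = x̄ + K·y = [288532/20359, 248317/20359, 238439/20359]
step 1: P' = (I − K·H)·P̄ = [5073009/101795 3560679/101795 4273108/101795; 3560679/101795 3146699/101795 3283598/101795; 4273108/101795 3283598/101795 3772221/101795]
step 2: x̄ = F·x = [637035/20359, 1302259/20359, -198224/20359]
step 2: P̄ = F·P·Fᵀ + Q = [4189369/20359 8969096/20359 -1117306/20359; 8969096/20359 100191386/101795 -13956596/101795; -1117306/20359 -13956596/101795 3095141/101795]
step 2: y = z − H·x̄ = [-2274665/20359]
step 2: S = H·P̄·Hᵀ + R = [301585849/101795]
step 2: K = P̄·Hᵀ·S⁻¹ = [76965385/301585849; 172950058/301585849; -25733408/301585849]
step 2: x' = x̄ + K·y = [837480910/301585849, -32445481/301585849, -61234384/301585849]
step 2: P' = (I − K·H)·P̄ = [3866609804/301585849 2098279482/301585849 2905479258/301585849; 2098279482/301585849 2992108130/301585849 2372243748/301585849; 2905479258/301585849 2372243748/301585849 2664594911/301585849]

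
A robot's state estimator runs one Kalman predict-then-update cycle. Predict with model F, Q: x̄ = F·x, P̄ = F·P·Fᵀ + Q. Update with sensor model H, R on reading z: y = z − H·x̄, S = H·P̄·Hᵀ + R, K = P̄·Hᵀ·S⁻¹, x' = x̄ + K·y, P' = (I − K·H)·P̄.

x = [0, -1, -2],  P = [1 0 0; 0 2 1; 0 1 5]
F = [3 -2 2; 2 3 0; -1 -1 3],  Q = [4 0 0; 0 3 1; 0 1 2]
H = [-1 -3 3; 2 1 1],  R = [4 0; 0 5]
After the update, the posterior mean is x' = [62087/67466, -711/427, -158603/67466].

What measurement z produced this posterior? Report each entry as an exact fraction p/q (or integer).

z = [-3, -2]

x̄ = F·x = [-2, -3, -5]
P̄ = F·P·Fᵀ + Q = [33 0 23; 0 25 2; 23 2 44]
S = H·P̄·Hᵀ + R = [484 106; 106 302]
K = P̄·Hᵀ·S⁻¹ = [719/67466 9815/33733; -75/427 129/854; 10677/67466 16805/67466]
x' − x̄ = [197019/67466, 570/427, 178727/67466] = K·y
y = (KᵀK)⁻¹·Kᵀ·(x' − x̄) = [1, 10]
z = y + H·x̄ = [1, 10] + [-4, -12] = [-3, -2]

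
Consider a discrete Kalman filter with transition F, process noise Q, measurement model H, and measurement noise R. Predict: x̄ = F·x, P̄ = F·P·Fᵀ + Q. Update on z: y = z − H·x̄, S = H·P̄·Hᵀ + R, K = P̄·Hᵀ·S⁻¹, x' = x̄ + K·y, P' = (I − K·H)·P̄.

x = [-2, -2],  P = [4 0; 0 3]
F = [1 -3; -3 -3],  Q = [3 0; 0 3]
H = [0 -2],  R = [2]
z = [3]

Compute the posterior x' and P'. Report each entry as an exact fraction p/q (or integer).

x' = [127/133, -186/133]
P' = [4072/133 15/133; 15/133 66/133]

x̄ = F·x = [4, 12]
P̄ = F·P·Fᵀ + Q = [34 15; 15 66]
y = z − H·x̄ = [27]
S = H·P̄·Hᵀ + R = [266]
K = P̄·Hᵀ·S⁻¹ = [-15/133; -66/133]
x' = x̄ + K·y = [127/133, -186/133]
P' = (I − K·H)·P̄ = [4072/133 15/133; 15/133 66/133]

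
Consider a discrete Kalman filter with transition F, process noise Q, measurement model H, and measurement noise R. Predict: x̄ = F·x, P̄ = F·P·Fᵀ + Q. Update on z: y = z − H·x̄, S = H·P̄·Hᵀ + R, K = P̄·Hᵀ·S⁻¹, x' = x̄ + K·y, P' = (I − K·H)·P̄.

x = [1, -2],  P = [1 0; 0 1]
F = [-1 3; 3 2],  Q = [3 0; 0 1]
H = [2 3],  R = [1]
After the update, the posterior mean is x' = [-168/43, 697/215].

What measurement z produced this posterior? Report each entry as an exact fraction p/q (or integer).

z = [2]

x̄ = F·x = [-7, -1]
P̄ = F·P·Fᵀ + Q = [13 3; 3 14]
S = H·P̄·Hᵀ + R = [215]
K = P̄·Hᵀ·S⁻¹ = [7/43; 48/215]
x' − x̄ = [133/43, 912/215] = K·y
y = (KᵀK)⁻¹·Kᵀ·(x' − x̄) = [19]
z = y + H·x̄ = [19] + [-17] = [2]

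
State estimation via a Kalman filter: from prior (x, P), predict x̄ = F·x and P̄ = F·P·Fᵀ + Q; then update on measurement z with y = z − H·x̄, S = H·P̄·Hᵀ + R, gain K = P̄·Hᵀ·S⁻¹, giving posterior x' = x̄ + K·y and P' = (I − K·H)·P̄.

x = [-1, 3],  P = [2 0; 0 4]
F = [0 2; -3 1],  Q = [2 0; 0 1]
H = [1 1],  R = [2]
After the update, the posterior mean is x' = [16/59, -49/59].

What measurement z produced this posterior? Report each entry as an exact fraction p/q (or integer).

x̄ = F·x = [6, 6]
P̄ = F·P·Fᵀ + Q = [18 8; 8 23]
S = H·P̄·Hᵀ + R = [59]
K = P̄·Hᵀ·S⁻¹ = [26/59; 31/59]
x' − x̄ = [-338/59, -403/59] = K·y
y = (KᵀK)⁻¹·Kᵀ·(x' − x̄) = [-13]
z = y + H·x̄ = [-13] + [12] = [-1]

z = [-1]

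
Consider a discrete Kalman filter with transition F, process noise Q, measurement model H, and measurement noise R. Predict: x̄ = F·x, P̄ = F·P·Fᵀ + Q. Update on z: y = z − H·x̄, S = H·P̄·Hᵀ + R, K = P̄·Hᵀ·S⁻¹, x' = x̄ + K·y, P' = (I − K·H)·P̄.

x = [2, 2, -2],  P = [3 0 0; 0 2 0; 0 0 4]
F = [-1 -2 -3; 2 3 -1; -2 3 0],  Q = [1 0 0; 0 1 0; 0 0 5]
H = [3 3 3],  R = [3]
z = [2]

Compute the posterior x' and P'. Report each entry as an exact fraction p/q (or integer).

x̄ = F·x = [0, 12, 2]
P̄ = F·P·Fᵀ + Q = [48 -6 -6; -6 35 6; -6 6 35]
y = z − H·x̄ = [-40]
S = H·P̄·Hᵀ + R = [957]
K = P̄·Hᵀ·S⁻¹ = [36/319; 35/319; 35/319]
x' = x̄ + K·y = [-1440/319, 2428/319, -762/319]
P' = (I − K·H)·P̄ = [11424/319 -5694/319 -5694/319; -5694/319 7490/319 -1761/319; -5694/319 -1761/319 7490/319]

x' = [-1440/319, 2428/319, -762/319]
P' = [11424/319 -5694/319 -5694/319; -5694/319 7490/319 -1761/319; -5694/319 -1761/319 7490/319]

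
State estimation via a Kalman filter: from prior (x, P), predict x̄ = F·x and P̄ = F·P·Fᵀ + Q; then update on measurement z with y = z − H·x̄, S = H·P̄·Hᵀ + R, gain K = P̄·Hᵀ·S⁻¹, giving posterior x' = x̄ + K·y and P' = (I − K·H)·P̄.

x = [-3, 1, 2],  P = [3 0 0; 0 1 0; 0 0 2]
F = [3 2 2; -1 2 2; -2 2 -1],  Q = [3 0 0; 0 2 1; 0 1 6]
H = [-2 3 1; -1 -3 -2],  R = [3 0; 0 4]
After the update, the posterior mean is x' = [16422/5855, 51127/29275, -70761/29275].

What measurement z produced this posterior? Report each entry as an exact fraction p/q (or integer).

x̄ = F·x = [-3, 9, 6]
P̄ = F·P·Fᵀ + Q = [42 3 -18; 3 17 7; -18 7 24]
S = H·P̄·Hᵀ + R = [426 -225; -225 325]
K = P̄·Hᵀ·S⁻¹ = [-448/1171 -1821/5855; 64/3513 -5756/29275; 198/1171 -1167/29275]
x' − x̄ = [33987/5855, -212348/29275, -246411/29275] = K·y
y = (KᵀK)⁻¹·Kᵀ·(x' − x̄) = [-42, 33]
z = y + H·x̄ = [-42, 33] + [39, -36] = [-3, -3]

z = [-3, -3]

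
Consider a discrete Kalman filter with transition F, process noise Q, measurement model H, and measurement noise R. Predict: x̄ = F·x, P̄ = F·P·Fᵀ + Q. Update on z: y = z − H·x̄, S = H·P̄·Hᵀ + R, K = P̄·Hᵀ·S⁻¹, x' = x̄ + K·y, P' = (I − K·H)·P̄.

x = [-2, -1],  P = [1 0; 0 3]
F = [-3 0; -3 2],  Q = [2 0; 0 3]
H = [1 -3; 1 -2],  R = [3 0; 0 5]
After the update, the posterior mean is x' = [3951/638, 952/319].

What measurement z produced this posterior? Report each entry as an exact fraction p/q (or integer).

z = [-3, 1]

x̄ = F·x = [6, 4]
P̄ = F·P·Fᵀ + Q = [11 9; 9 24]
S = H·P̄·Hᵀ + R = [176 110; 110 76]
K = P̄·Hᵀ·S⁻¹ = [-223/638 12/29; -249/638 3/58]
x' − x̄ = [123/638, -324/319] = K·y
y = (KᵀK)⁻¹·Kᵀ·(x' − x̄) = [3, 3]
z = y + H·x̄ = [3, 3] + [-6, -2] = [-3, 1]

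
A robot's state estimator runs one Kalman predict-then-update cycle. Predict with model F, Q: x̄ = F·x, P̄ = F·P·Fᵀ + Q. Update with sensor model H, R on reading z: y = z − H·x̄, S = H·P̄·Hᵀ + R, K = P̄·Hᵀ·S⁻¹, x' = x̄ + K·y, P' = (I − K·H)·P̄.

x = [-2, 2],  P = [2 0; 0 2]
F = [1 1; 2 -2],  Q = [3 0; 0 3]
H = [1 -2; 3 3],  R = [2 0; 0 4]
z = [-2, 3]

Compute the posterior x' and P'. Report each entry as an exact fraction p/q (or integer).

x' = [630/11581, 10123/11581]
P' = [4578/11581 -1330/11581; -1330/11581 3078/11581]

x̄ = F·x = [0, -8]
P̄ = F·P·Fᵀ + Q = [7 0; 0 19]
y = z − H·x̄ = [-18, 27]
S = H·P̄·Hᵀ + R = [85 -93; -93 238]
K = P̄·Hᵀ·S⁻¹ = [3619/11581 2436/11581; -3743/11581 1311/11581]
x' = x̄ + K·y = [630/11581, 10123/11581]
P' = (I − K·H)·P̄ = [4578/11581 -1330/11581; -1330/11581 3078/11581]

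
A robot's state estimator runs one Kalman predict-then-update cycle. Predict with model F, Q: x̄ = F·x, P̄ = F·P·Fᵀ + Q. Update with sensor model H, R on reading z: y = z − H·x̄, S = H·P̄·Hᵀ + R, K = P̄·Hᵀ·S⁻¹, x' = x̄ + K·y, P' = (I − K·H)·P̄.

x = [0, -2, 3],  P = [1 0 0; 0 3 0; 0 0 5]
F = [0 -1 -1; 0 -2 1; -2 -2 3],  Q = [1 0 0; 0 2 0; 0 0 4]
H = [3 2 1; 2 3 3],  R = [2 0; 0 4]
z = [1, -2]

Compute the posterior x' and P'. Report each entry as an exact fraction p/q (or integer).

x̄ = F·x = [-1, 7, 13]
P̄ = F·P·Fᵀ + Q = [9 1 -9; 1 19 27; -9 27 65]
y = z − H·x̄ = [-23, -60]
S = H·P̄·Hᵀ + R = [290 520; 520 1186]
K = P̄·Hᵀ·S⁻¹ = [1342/3677 -607/3677; 1962/18385 262/3677; -6262/18385 1349/3677]
x' = x̄ + K·y = [1877/3677, 4969/18385, -21669/18385]
P' = (I − K·H)·P̄ = [2611/3677 -2599/3677 49/3677; -2599/3677 32499/18385 -22089/18385; 49/3677 -22089/18385 30919/18385]

x' = [1877/3677, 4969/18385, -21669/18385]
P' = [2611/3677 -2599/3677 49/3677; -2599/3677 32499/18385 -22089/18385; 49/3677 -22089/18385 30919/18385]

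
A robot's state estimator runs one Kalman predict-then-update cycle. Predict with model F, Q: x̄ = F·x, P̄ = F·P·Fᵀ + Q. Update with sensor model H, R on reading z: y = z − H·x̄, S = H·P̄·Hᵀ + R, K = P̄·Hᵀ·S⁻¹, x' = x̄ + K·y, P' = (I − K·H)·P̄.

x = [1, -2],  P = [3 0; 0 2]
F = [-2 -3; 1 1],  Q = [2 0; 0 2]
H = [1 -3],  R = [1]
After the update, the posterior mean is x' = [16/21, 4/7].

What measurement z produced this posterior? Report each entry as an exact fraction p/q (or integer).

x̄ = F·x = [4, -1]
P̄ = F·P·Fᵀ + Q = [32 -12; -12 7]
S = H·P̄·Hᵀ + R = [168]
K = P̄·Hᵀ·S⁻¹ = [17/42; -11/56]
x' − x̄ = [-68/21, 11/7] = K·y
y = (KᵀK)⁻¹·Kᵀ·(x' − x̄) = [-8]
z = y + H·x̄ = [-8] + [7] = [-1]

z = [-1]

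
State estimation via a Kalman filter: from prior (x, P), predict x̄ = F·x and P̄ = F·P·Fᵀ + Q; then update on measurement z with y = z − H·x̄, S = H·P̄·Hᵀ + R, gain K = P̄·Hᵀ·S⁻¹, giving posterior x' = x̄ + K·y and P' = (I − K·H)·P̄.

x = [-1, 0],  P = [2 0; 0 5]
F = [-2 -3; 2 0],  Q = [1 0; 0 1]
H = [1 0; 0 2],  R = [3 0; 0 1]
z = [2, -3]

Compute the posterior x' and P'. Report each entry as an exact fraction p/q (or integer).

x' = [3658/1853, -2808/1853]
P' = [5226/1853 -24/1853; -24/1853 449/1853]

x̄ = F·x = [2, -2]
P̄ = F·P·Fᵀ + Q = [54 -8; -8 9]
y = z − H·x̄ = [0, 1]
S = H·P̄·Hᵀ + R = [57 -16; -16 37]
K = P̄·Hᵀ·S⁻¹ = [1742/1853 -48/1853; -8/1853 898/1853]
x' = x̄ + K·y = [3658/1853, -2808/1853]
P' = (I − K·H)·P̄ = [5226/1853 -24/1853; -24/1853 449/1853]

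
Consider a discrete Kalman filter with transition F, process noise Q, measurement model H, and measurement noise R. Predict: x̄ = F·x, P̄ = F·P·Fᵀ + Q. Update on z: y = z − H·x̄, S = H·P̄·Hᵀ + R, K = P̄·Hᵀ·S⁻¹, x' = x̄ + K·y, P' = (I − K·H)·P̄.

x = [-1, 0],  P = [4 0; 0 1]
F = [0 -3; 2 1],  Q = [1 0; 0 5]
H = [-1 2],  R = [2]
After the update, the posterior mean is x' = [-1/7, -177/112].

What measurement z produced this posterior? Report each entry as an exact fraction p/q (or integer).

x̄ = F·x = [0, -2]
P̄ = F·P·Fᵀ + Q = [10 -3; -3 22]
S = H·P̄·Hᵀ + R = [112]
K = P̄·Hᵀ·S⁻¹ = [-1/7; 47/112]
x' − x̄ = [-1/7, 47/112] = K·y
y = (KᵀK)⁻¹·Kᵀ·(x' − x̄) = [1]
z = y + H·x̄ = [1] + [-4] = [-3]

z = [-3]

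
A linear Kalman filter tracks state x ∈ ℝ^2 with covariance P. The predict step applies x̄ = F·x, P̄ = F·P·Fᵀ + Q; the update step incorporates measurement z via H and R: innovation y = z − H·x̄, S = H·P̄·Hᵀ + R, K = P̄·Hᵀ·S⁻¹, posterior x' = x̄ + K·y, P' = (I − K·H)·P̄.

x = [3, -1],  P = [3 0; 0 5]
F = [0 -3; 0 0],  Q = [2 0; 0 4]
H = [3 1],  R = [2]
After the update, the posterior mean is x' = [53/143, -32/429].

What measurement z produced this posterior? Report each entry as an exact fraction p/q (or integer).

z = [1]

x̄ = F·x = [3, 0]
P̄ = F·P·Fᵀ + Q = [47 0; 0 4]
S = H·P̄·Hᵀ + R = [429]
K = P̄·Hᵀ·S⁻¹ = [47/143; 4/429]
x' − x̄ = [-376/143, -32/429] = K·y
y = (KᵀK)⁻¹·Kᵀ·(x' − x̄) = [-8]
z = y + H·x̄ = [-8] + [9] = [1]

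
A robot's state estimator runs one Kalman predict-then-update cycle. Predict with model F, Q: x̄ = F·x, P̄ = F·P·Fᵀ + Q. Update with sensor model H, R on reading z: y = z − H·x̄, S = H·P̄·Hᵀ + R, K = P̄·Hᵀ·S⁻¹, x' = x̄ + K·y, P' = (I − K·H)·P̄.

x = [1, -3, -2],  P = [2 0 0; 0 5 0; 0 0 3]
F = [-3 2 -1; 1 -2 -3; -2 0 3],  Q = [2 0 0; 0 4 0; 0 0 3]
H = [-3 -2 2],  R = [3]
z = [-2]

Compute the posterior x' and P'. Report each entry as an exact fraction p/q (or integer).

x' = [-7025/762, 2561/254, -1215/254]
P' = [24845/762 -7789/254 4589/254; -7789/254 8899/254 -2843/254; 4589/254 -2843/254 4105/254]

x̄ = F·x = [-7, 13, -8]
P̄ = F·P·Fᵀ + Q = [43 -17 3; -17 53 -31; 3 -31 38]
y = z − H·x̄ = [19]
S = H·P̄·Hᵀ + R = [762]
K = P̄·Hᵀ·S⁻¹ = [-89/762; -39/254; 43/254]
x' = x̄ + K·y = [-7025/762, 2561/254, -1215/254]
P' = (I − K·H)·P̄ = [24845/762 -7789/254 4589/254; -7789/254 8899/254 -2843/254; 4589/254 -2843/254 4105/254]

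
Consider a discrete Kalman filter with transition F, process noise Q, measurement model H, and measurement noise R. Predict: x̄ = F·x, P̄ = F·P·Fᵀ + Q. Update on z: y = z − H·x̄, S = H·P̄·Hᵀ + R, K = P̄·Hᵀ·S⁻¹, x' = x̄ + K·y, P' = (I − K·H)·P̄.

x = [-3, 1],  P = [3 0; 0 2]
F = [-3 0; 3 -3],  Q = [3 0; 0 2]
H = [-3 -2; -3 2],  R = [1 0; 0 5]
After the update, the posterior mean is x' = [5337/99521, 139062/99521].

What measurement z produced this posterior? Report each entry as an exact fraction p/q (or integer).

x̄ = F·x = [9, -12]
P̄ = F·P·Fᵀ + Q = [30 -27; -27 47]
S = H·P̄·Hᵀ + R = [135 82; 82 787]
K = P̄·Hᵀ·S⁻¹ = [-16524/99521 -16488/99521; -24581/99521 24691/99521]
x' − x̄ = [-890352/99521, 1333314/99521] = K·y
y = (KᵀK)⁻¹·Kᵀ·(x' − x̄) = [0, 54]
z = y + H·x̄ = [0, 54] + [-3, -51] = [-3, 3]

z = [-3, 3]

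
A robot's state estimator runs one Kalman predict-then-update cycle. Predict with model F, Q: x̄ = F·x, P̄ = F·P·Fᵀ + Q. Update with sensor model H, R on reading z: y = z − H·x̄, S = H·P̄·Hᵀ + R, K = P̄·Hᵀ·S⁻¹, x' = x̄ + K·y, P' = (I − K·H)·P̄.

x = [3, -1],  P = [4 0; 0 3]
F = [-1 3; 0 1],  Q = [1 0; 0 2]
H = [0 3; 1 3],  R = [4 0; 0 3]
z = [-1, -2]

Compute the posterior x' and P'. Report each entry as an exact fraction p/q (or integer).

x̄ = F·x = [-6, -1]
P̄ = F·P·Fᵀ + Q = [32 9; 9 5]
y = z − H·x̄ = [2, 7]
S = H·P̄·Hᵀ + R = [49 72; 72 134]
K = P̄·Hᵀ·S⁻¹ = [-315/691 947/1382; 141/691 48/691]
x' = x̄ + K·y = [-2923/1382, -73/691]
P' = (I − K·H)·P̄ = [5361/1382 -420/691; -420/691 188/691]

x' = [-2923/1382, -73/691]
P' = [5361/1382 -420/691; -420/691 188/691]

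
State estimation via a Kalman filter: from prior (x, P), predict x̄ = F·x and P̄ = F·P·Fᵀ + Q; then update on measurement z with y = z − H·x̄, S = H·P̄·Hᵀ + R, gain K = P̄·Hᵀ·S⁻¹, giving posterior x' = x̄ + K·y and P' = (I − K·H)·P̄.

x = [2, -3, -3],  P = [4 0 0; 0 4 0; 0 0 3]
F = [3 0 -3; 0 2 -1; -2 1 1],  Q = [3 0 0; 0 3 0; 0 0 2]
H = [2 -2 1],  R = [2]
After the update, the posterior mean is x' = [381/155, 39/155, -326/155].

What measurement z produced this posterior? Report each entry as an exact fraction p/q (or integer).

z = [2]

x̄ = F·x = [15, -3, -10]
P̄ = F·P·Fᵀ + Q = [66 9 -33; 9 22 5; -33 5 25]
S = H·P̄·Hᵀ + R = [155]
K = P̄·Hᵀ·S⁻¹ = [81/155; -21/155; -51/155]
x' − x̄ = [-1944/155, 504/155, 1224/155] = K·y
y = (KᵀK)⁻¹·Kᵀ·(x' − x̄) = [-24]
z = y + H·x̄ = [-24] + [26] = [2]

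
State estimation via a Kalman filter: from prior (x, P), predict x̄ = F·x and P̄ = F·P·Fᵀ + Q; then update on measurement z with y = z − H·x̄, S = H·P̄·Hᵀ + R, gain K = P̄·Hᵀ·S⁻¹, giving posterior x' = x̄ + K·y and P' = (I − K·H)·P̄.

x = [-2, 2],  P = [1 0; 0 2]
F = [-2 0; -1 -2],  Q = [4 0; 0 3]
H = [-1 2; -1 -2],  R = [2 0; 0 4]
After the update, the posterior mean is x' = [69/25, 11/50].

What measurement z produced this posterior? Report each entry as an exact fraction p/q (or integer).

z = [-2, -3]

x̄ = F·x = [4, -2]
P̄ = F·P·Fᵀ + Q = [8 2; 2 12]
S = H·P̄·Hᵀ + R = [50 -40; -40 68]
K = P̄·Hᵀ·S⁻¹ = [-94/225 -19/45; 19/75 -7/30]
x' − x̄ = [-31/25, 111/50] = K·y
y = (KᵀK)⁻¹·Kᵀ·(x' − x̄) = [6, -3]
z = y + H·x̄ = [6, -3] + [-8, 0] = [-2, -3]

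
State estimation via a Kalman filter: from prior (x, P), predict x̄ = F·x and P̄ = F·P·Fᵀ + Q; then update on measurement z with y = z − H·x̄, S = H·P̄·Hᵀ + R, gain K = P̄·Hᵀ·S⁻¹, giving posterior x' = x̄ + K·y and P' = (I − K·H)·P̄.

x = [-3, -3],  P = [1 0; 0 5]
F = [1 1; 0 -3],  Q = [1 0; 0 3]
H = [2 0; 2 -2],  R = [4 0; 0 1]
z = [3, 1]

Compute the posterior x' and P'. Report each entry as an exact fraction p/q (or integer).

x̄ = F·x = [-6, 9]
P̄ = F·P·Fᵀ + Q = [7 -15; -15 48]
y = z − H·x̄ = [15, 31]
S = H·P̄·Hᵀ + R = [32 88; 88 341]
K = P̄·Hᵀ·S⁻¹ = [41/144 1/18; 13/48 -29/66]
x' = x̄ + K·y = [-1/144, -295/528]
P' = (I − K·H)·P̄ = [41/72 13/24; 13/24 67/88]

x' = [-1/144, -295/528]
P' = [41/72 13/24; 13/24 67/88]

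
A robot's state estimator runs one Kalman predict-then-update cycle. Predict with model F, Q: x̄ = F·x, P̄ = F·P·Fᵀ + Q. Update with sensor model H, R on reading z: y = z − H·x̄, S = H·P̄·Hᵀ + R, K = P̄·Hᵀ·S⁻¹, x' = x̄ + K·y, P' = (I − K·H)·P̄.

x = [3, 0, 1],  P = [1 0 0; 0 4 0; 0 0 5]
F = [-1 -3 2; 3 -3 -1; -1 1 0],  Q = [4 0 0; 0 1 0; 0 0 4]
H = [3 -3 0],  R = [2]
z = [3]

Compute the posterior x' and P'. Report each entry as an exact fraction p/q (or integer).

x' = [706/149, 562/149, -357/149]
P' = [5840/149 5821/149 -1981/149; 5821/149 5835/149 -1983/149; -1981/149 -1983/149 1305/149]

x̄ = F·x = [-1, 8, -3]
P̄ = F·P·Fᵀ + Q = [61 23 -11; 23 51 -15; -11 -15 9]
y = z − H·x̄ = [30]
S = H·P̄·Hᵀ + R = [596]
K = P̄·Hᵀ·S⁻¹ = [57/298; -21/149; 3/149]
x' = x̄ + K·y = [706/149, 562/149, -357/149]
P' = (I − K·H)·P̄ = [5840/149 5821/149 -1981/149; 5821/149 5835/149 -1983/149; -1981/149 -1983/149 1305/149]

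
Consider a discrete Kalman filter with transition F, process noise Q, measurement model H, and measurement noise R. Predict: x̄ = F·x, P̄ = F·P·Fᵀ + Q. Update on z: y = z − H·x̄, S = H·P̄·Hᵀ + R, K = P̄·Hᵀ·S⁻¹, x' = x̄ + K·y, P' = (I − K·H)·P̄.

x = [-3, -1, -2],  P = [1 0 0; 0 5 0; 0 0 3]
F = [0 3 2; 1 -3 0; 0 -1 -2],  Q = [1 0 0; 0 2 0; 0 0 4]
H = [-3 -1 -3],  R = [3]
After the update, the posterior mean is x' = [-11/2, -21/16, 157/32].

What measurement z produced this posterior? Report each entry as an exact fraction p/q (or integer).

x̄ = F·x = [-7, 0, 5]
P̄ = F·P·Fᵀ + Q = [58 -45 -27; -45 48 15; -27 15 21]
S = H·P̄·Hᵀ + R = [96]
K = P̄·Hᵀ·S⁻¹ = [-1/2; 7/16; 1/32]
x' − x̄ = [3/2, -21/16, -3/32] = K·y
y = (KᵀK)⁻¹·Kᵀ·(x' − x̄) = [-3]
z = y + H·x̄ = [-3] + [6] = [3]

z = [3]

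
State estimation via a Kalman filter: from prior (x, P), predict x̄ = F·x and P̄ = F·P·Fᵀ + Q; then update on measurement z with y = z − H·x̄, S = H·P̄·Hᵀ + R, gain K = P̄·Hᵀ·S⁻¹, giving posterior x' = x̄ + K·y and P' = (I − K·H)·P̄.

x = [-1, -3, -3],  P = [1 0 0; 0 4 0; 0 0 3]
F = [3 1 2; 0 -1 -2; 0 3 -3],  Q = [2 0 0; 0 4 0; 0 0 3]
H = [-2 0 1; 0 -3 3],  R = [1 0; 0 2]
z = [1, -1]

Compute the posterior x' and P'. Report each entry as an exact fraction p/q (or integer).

x̄ = F·x = [-12, 9, 0]
P̄ = F·P·Fᵀ + Q = [27 -16 -6; -16 20 6; -6 6 66]
y = z − H·x̄ = [-23, 26]
S = H·P̄·Hᵀ + R = [199 120; 120 668]
K = P̄·Hᵀ·S⁻¹ = [-10920/29633 6585/59266; 7606/29633 -6459/59266; 7626/29633 6615/29633]
x' = x̄ + K·y = [-18831/29633, 7792/29633, -3408/29633]
P' = (I − K·H)·P̄ = [46116/29633 79117/29633 81312/29633; 79117/29633 167993/29633 165840/29633; 81312/29633 165840/29633 170250/29633]

x' = [-18831/29633, 7792/29633, -3408/29633]
P' = [46116/29633 79117/29633 81312/29633; 79117/29633 167993/29633 165840/29633; 81312/29633 165840/29633 170250/29633]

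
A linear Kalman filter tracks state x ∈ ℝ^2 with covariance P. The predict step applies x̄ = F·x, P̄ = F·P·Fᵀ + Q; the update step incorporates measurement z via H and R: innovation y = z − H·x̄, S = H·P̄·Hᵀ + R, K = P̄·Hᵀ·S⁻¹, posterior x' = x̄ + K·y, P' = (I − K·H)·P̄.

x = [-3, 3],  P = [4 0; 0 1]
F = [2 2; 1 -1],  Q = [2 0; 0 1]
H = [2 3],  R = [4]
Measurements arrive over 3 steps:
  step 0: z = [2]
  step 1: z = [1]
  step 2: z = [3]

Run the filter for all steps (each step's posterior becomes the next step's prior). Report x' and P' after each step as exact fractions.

step 0: x' = [620/109, -354/109], P' = [476/109 -276/109; -276/109 204/109]
step 1: x' = [-2832/21953, 14375/21953], P' = [59314/21953 -35420/21953; -35420/21953 30428/21953]
step 2: x' = [4391098/2901947, -120529/2901947], P' = [8053374/2901947 -4819124/2901947; -4819124/2901947 4096948/2901947]

step 0: x̄ = F·x = [0, -6]
step 0: P̄ = F·P·Fᵀ + Q = [22 6; 6 6]
step 0: y = z − H·x̄ = [20]
step 0: S = H·P̄·Hᵀ + R = [218]
step 0: K = P̄·Hᵀ·S⁻¹ = [31/109; 15/109]
step 0: x' = x̄ + K·y = [620/109, -354/109]
step 0: P' = (I − K·H)·P̄ = [476/109 -276/109; -276/109 204/109]
step 1: x̄ = F·x = [532/109, 974/109]
step 1: P̄ = F·P·Fᵀ + Q = [730/109 544/109; 544/109 1341/109]
step 1: y = z − H·x̄ = [-3877/109]
step 1: S = H·P̄·Hᵀ + R = [21953/109]
step 1: K = P̄·Hᵀ·S⁻¹ = [3092/21953; 5111/21953]
step 1: x' = x̄ + K·y = [-2832/21953, 14375/21953]
step 1: P' = (I − K·H)·P̄ = [59314/21953 -35420/21953; -35420/21953 30428/21953]
step 2: x̄ = F·x = [23086/21953, -17207/21953]
step 2: P̄ = F·P·Fᵀ + Q = [119514/21953 57772/21953; 57772/21953 182535/21953]
step 2: y = z − H·x̄ = [71308/21953]
step 2: S = H·P̄·Hᵀ + R = [2901947/21953]
step 2: K = P̄·Hᵀ·S⁻¹ = [412344/2901947; 663149/2901947]
step 2: x' = x̄ + K·y = [4391098/2901947, -120529/2901947]
step 2: P' = (I − K·H)·P̄ = [8053374/2901947 -4819124/2901947; -4819124/2901947 4096948/2901947]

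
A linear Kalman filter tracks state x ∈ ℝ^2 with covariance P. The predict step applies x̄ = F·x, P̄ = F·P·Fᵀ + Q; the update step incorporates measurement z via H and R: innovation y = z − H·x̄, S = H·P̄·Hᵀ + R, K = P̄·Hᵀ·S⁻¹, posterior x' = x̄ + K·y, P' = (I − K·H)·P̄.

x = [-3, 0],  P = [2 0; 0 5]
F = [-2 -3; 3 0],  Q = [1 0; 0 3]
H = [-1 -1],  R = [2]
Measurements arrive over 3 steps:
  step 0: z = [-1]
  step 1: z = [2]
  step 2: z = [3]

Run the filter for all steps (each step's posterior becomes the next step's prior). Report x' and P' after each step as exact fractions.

step 0: x' = [486/53, -441/53], P' = [1098/53 -1014/53; -1014/53 1032/53]
step 1: x' = [-37069/16788, 2441/5596], P' = [178087/16788 -56627/5596; -56627/5596 65013/5596]
step 2: x' = [2489233/763363, -4783659/763363], P' = [8043848/763363 -7590687/763363; -7590687/763363 8647464/763363]

step 0: x̄ = F·x = [6, -9]
step 0: P̄ = F·P·Fᵀ + Q = [54 -12; -12 21]
step 0: y = z − H·x̄ = [-4]
step 0: S = H·P̄·Hᵀ + R = [53]
step 0: K = P̄·Hᵀ·S⁻¹ = [-42/53; -9/53]
step 0: x' = x̄ + K·y = [486/53, -441/53]
step 0: P' = (I − K·H)·P̄ = [1098/53 -1014/53; -1014/53 1032/53]
step 1: x̄ = F·x = [351/53, 1458/53]
step 1: P̄ = F·P·Fᵀ + Q = [1565/53 2538/53; 2538/53 10041/53]
step 1: y = z − H·x̄ = [1915/53]
step 1: S = H·P̄·Hᵀ + R = [16788/53]
step 1: K = P̄·Hᵀ·S⁻¹ = [-4103/16788; -4193/5596]
step 1: x' = x̄ + K·y = [-37069/16788, 2441/5596]
step 1: P' = (I − K·H)·P̄ = [178087/16788 -56627/5596; -56627/5596 65013/5596]
step 2: x̄ = F·x = [52169/16788, -37069/5596]
step 2: P̄ = F·P·Fᵀ + Q = [445915/16788 153469/5596; 153469/5596 551049/5596]
step 2: y = z − H·x̄ = [-4337/8394]
step 2: S = H·P̄·Hᵀ + R = [763363/4197]
step 2: K = P̄·Hᵀ·S⁻¹ = [-453161/1526726; -1056777/1526726]
step 2: x' = x̄ + K·y = [2489233/763363, -4783659/763363]
step 2: P' = (I − K·H)·P̄ = [8043848/763363 -7590687/763363; -7590687/763363 8647464/763363]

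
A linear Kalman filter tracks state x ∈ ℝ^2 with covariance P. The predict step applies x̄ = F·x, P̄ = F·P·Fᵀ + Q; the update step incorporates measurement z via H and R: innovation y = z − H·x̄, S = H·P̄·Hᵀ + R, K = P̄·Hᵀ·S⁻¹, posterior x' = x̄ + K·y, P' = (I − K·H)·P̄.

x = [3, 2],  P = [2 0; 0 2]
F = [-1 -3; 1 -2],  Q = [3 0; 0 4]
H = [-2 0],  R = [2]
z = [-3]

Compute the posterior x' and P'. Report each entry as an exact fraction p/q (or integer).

x' = [60/47, 163/47]
P' = [23/47 10/47; 10/47 458/47]

x̄ = F·x = [-9, -1]
P̄ = F·P·Fᵀ + Q = [23 10; 10 14]
y = z − H·x̄ = [-21]
S = H·P̄·Hᵀ + R = [94]
K = P̄·Hᵀ·S⁻¹ = [-23/47; -10/47]
x' = x̄ + K·y = [60/47, 163/47]
P' = (I − K·H)·P̄ = [23/47 10/47; 10/47 458/47]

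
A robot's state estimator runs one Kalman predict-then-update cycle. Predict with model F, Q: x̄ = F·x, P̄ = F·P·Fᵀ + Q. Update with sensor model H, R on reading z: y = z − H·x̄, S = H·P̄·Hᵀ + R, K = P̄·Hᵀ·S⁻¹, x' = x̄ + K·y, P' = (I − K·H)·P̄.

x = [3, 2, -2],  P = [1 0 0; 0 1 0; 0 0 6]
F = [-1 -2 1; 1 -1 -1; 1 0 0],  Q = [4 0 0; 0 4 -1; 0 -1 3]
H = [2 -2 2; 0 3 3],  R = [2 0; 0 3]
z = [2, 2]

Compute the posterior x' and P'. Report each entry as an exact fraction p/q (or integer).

x̄ = F·x = [-9, 3, 3]
P̄ = F·P·Fᵀ + Q = [15 -5 -1; -5 12 0; -1 0 4]
y = z − H·x̄ = [20, -16]
S = H·P̄·Hᵀ + R = [158 -84; -84 147]
K = P̄·Hᵀ·S⁻¹ = [97/385 58/2695; -47/385 472/2695; 9/77 80/539]
x' = x̄ + K·y = [-11603/2695, -6047/2695, 1597/539]
P' = (I − K·H)·P̄ = [15667/2695 7523/2695 -1493/539; 7523/2695 4162/2695 -738/539; -1493/539 -738/539 818/539]

x' = [-11603/2695, -6047/2695, 1597/539]
P' = [15667/2695 7523/2695 -1493/539; 7523/2695 4162/2695 -738/539; -1493/539 -738/539 818/539]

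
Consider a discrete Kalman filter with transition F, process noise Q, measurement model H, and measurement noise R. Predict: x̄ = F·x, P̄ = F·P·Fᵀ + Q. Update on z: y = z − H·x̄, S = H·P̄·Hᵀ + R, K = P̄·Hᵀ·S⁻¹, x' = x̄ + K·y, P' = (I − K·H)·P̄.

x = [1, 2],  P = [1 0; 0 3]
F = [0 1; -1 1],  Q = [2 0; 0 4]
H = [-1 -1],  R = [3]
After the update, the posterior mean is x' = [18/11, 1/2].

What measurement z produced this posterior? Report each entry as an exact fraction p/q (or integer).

x̄ = F·x = [2, 1]
P̄ = F·P·Fᵀ + Q = [5 3; 3 8]
S = H·P̄·Hᵀ + R = [22]
K = P̄·Hᵀ·S⁻¹ = [-4/11; -1/2]
x' − x̄ = [-4/11, -1/2] = K·y
y = (KᵀK)⁻¹·Kᵀ·(x' − x̄) = [1]
z = y + H·x̄ = [1] + [-3] = [-2]

z = [-2]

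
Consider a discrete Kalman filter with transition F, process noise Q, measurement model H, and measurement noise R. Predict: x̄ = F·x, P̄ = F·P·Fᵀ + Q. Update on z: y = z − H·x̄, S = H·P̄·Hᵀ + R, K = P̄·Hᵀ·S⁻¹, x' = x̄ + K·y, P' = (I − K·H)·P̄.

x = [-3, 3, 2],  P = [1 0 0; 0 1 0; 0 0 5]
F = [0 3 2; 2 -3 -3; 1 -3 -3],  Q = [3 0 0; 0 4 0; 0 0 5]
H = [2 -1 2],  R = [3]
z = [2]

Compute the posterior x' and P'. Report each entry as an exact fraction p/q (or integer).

x' = [464/53, -861/53, -828/53]
P' = [1071/53 -1367/53 -1717/53; -1367/53 2502/53 2576/53; -1717/53 2576/53 2984/53]

x̄ = F·x = [13, -21, -18]
P̄ = F·P·Fᵀ + Q = [32 -39 -39; -39 62 56; -39 56 60]
y = z − H·x̄ = [-9]
S = H·P̄·Hᵀ + R = [53]
K = P̄·Hᵀ·S⁻¹ = [25/53; -28/53; -14/53]
x' = x̄ + K·y = [464/53, -861/53, -828/53]
P' = (I − K·H)·P̄ = [1071/53 -1367/53 -1717/53; -1367/53 2502/53 2576/53; -1717/53 2576/53 2984/53]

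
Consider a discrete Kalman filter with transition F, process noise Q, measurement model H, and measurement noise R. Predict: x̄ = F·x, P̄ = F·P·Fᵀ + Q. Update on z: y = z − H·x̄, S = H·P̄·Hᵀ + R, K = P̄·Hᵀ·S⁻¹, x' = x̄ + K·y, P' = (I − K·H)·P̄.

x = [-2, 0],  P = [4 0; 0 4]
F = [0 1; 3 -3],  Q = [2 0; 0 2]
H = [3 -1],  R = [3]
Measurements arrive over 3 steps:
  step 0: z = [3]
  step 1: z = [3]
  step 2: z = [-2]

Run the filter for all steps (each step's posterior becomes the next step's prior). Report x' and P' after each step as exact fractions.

step 0: x̄ = F·x = [0, -6]
step 0: P̄ = F·P·Fᵀ + Q = [6 -12; -12 74]
step 0: y = z − H·x̄ = [-3]
step 0: S = H·P̄·Hᵀ + R = [203]
step 0: K = P̄·Hᵀ·S⁻¹ = [30/203; -110/203]
step 0: x' = x̄ + K·y = [-90/203, -888/203]
step 0: P' = (I − K·H)·P̄ = [318/203 864/203; 864/203 2922/203]
step 1: x̄ = F·x = [-888/203, 342/29]
step 1: P̄ = F·P·Fᵀ + Q = [3328/203 -882/29; -882/29 2002/29]
step 1: y = z − H·x̄ = [5667/203]
step 1: S = H·P̄·Hᵀ + R = [81619/203]
step 1: K = P̄·Hᵀ·S⁻¹ = [16158/81619; -32536/81619]
step 1: x' = x̄ + K·y = [94038/81619, 54258/81619]
step 1: P' = (I − K·H)·P̄ = [51956/81619 107394/81619; 107394/81619 419790/81619]
step 2: x̄ = F·x = [54258/81619, 119340/81619]
step 2: P̄ = F·P·Fᵀ + Q = [583028/81619 -937188/81619; -937188/81619 2475860/81619]
step 2: y = z − H·x̄ = [-206672/81619]
step 2: S = H·P̄·Hᵀ + R = [13591097/81619]
step 2: K = P̄·Hᵀ·S⁻¹ = [2686272/13591097; -5287424/13591097]
step 2: x' = x̄ + K·y = [2232918/13591097, 33260932/13591097]
step 2: P' = (I − K·H)·P̄ = [8673628/13591097 17962068/13591097; 17962068/13591097 69748476/13591097]

step 0: x' = [-90/203, -888/203], P' = [318/203 864/203; 864/203 2922/203]
step 1: x' = [94038/81619, 54258/81619], P' = [51956/81619 107394/81619; 107394/81619 419790/81619]
step 2: x' = [2232918/13591097, 33260932/13591097], P' = [8673628/13591097 17962068/13591097; 17962068/13591097 69748476/13591097]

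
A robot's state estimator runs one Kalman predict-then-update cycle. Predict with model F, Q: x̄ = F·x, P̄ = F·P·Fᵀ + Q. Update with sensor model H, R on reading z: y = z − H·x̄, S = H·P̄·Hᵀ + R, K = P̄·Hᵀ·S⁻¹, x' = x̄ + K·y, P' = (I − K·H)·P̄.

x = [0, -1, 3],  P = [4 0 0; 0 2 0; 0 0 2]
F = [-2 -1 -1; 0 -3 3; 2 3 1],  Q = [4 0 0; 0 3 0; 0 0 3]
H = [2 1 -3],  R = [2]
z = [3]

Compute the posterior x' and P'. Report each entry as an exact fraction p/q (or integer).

x' = [-287/106, 9801/848, 885/848]
P' = [372/53 -1125/106 111/106; -1125/106 27447/848 3099/848; 111/106 3099/848 1743/848]

x̄ = F·x = [-2, 12, 0]
P̄ = F·P·Fᵀ + Q = [24 0 -24; 0 39 -12; -24 -12 39]
y = z − H·x̄ = [-5]
S = H·P̄·Hᵀ + R = [848]
K = P̄·Hᵀ·S⁻¹ = [15/106; 75/848; -177/848]
x' = x̄ + K·y = [-287/106, 9801/848, 885/848]
P' = (I − K·H)·P̄ = [372/53 -1125/106 111/106; -1125/106 27447/848 3099/848; 111/106 3099/848 1743/848]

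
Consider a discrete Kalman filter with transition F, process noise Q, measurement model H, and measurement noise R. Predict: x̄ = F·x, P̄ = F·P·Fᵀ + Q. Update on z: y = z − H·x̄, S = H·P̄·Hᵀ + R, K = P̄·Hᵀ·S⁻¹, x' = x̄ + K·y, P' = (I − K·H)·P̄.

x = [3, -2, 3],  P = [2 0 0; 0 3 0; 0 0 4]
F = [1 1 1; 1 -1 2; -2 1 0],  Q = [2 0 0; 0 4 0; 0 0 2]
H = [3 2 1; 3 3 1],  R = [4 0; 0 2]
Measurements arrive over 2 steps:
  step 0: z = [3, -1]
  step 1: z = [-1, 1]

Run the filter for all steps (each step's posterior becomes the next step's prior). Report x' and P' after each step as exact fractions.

step 0: x' = [4458/2323, -1088/2323, -9823/2323], P' = [5558/2323 -4706/2323 -3454/2323; -4706/2323 7462/2323 -5458/2323; -3454/2323 -5458/2323 25114/2323]
step 1: x' = [-576375/2523253, 5205792/2523253, -11467084/2523253], P' = [2931253/2523253 -2893750/2523253 -604981/2523253; -2893750/2523253 8077800/2523253 -12417978/2523253; -604981/2523253 -12417978/2523253 35665777/2523253]

step 0: x̄ = F·x = [4, 11, -8]
step 0: P̄ = F·P·Fᵀ + Q = [11 7 -1; 7 25 -7; -1 -7 13]
step 0: y = z − H·x̄ = [-23, -38]
step 0: S = H·P̄·Hᵀ + R = [266 326; 326 417]
step 0: K = P̄·Hᵀ·S⁻¹ = [952/2323 -449/2323; -1163/2323 1405/2323; 959/2323 -811/2323]
step 0: x' = x̄ + K·y = [4458/2323, -1088/2323, -9823/2323]
step 0: P' = (I − K·H)·P̄ = [5558/2323 -4706/2323 -3454/2323; -4706/2323 7462/2323 -5458/2323; -3454/2323 -5458/2323 25114/2323]
step 1: x̄ = F·x = [-6453/2323, -14100/2323, -10004/2323]
step 1: P̄ = F·P·Fᵀ + Q = [15544/2323 32504/2323 2502/2323; 32504/2323 140196/2323 -29796/2323; 2502/2323 -29796/2323 53164/2323]
step 1: y = z − H·x̄ = [55240/2323, 73986/2323]
step 1: S = H·P̄·Hᵀ + R = [1049012/2323 1387828/2323; 1387828/2323 1880778/2323]
step 1: K = P̄·Hᵀ·S⁻¹ = [1200639/5046506 -246236/2523253; -1235907/2523253 1567086/2523253; 4507439/5046506 -1701550/2523253]
step 1: x' = x̄ + K·y = [-576375/2523253, 5205792/2523253, -11467084/2523253]
step 1: P' = (I − K·H)·P̄ = [2931253/2523253 -2893750/2523253 -604981/2523253; -2893750/2523253 8077800/2523253 -12417978/2523253; -604981/2523253 -12417978/2523253 35665777/2523253]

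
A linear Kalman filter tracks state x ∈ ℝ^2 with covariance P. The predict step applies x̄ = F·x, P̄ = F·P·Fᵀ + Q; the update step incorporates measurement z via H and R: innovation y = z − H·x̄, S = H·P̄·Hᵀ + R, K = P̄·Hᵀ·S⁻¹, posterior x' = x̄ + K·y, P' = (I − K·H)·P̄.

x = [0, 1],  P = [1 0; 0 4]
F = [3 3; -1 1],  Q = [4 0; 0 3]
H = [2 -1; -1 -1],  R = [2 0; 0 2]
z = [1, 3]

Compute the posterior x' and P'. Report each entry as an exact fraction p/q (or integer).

x' = [-1920/3289, -6359/3289]
P' = [1440/3289 658/3289; 658/3289 3142/3289]

x̄ = F·x = [3, 1]
P̄ = F·P·Fᵀ + Q = [49 9; 9 8]
y = z − H·x̄ = [-4, 7]
S = H·P̄·Hᵀ + R = [170 -99; -99 77]
K = P̄·Hᵀ·S⁻¹ = [101/299 -1049/3289; -83/299 -1900/3289]
x' = x̄ + K·y = [-1920/3289, -6359/3289]
P' = (I − K·H)·P̄ = [1440/3289 658/3289; 658/3289 3142/3289]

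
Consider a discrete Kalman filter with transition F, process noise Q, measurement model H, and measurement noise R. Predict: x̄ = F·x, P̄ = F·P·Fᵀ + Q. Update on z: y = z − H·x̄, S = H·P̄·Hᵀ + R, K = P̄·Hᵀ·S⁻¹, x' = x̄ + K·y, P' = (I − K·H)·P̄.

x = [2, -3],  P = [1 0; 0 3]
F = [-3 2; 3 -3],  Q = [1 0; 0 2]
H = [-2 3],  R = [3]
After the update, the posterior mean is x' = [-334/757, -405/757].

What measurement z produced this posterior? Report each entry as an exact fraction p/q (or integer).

x̄ = F·x = [-12, 15]
P̄ = F·P·Fᵀ + Q = [22 -27; -27 38]
S = H·P̄·Hᵀ + R = [757]
K = P̄·Hᵀ·S⁻¹ = [-125/757; 168/757]
x' − x̄ = [8750/757, -11760/757] = K·y
y = (KᵀK)⁻¹·Kᵀ·(x' − x̄) = [-70]
z = y + H·x̄ = [-70] + [69] = [-1]

z = [-1]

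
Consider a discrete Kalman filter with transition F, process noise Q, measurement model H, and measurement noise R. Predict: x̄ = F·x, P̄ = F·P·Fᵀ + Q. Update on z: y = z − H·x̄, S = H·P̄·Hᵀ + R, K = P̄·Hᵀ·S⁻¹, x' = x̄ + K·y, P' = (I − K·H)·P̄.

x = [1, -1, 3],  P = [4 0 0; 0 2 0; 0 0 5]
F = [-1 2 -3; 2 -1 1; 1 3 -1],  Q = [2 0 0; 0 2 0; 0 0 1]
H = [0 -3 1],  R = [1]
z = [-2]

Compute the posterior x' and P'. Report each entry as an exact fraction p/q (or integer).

x' = [-135/34, -3/136, -583/272]
P' = [327/17 48/17 301/34; 48/17 179/68 1035/136; 301/34 1035/136 6247/272]

x̄ = F·x = [-12, 6, -5]
P̄ = F·P·Fᵀ + Q = [59 -27 23; -27 25 -3; 23 -3 28]
y = z − H·x̄ = [21]
S = H·P̄·Hᵀ + R = [272]
K = P̄·Hᵀ·S⁻¹ = [13/34; -39/136; 37/272]
x' = x̄ + K·y = [-135/34, -3/136, -583/272]
P' = (I − K·H)·P̄ = [327/17 48/17 301/34; 48/17 179/68 1035/136; 301/34 1035/136 6247/272]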